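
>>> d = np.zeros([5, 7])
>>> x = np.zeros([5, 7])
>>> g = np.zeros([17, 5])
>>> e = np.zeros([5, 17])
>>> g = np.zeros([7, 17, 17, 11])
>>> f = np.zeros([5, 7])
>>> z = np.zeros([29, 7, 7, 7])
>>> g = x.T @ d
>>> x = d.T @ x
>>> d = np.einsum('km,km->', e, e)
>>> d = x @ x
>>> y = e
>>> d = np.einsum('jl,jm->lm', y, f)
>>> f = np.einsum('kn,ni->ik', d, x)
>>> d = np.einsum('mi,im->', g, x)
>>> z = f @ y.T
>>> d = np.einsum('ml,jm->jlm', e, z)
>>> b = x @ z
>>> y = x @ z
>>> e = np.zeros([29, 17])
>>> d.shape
(7, 17, 5)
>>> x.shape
(7, 7)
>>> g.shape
(7, 7)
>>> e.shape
(29, 17)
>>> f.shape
(7, 17)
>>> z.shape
(7, 5)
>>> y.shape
(7, 5)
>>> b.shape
(7, 5)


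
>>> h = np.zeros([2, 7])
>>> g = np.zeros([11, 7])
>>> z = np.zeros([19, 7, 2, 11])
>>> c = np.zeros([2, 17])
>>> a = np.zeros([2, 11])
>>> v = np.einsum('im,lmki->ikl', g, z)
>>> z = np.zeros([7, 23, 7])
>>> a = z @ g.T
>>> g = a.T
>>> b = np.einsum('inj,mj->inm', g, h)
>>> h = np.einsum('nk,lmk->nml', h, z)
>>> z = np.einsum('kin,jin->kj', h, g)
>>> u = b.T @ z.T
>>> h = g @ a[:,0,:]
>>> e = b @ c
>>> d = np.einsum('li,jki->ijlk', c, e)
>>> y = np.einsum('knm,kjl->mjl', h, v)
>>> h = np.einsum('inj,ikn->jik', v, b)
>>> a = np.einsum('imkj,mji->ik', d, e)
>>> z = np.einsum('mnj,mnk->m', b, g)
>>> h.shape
(19, 11, 23)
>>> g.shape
(11, 23, 7)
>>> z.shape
(11,)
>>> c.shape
(2, 17)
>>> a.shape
(17, 2)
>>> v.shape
(11, 2, 19)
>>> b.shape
(11, 23, 2)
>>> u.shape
(2, 23, 2)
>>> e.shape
(11, 23, 17)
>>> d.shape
(17, 11, 2, 23)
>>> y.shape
(11, 2, 19)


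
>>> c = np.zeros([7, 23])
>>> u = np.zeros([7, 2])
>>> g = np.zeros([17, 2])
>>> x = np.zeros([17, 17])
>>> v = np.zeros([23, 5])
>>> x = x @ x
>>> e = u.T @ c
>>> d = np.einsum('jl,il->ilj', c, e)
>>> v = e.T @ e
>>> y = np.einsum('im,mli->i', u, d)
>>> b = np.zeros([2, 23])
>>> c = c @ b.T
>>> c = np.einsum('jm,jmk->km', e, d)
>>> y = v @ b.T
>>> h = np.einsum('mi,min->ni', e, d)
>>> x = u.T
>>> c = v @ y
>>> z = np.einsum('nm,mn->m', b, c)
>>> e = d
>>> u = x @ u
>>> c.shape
(23, 2)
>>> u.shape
(2, 2)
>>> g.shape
(17, 2)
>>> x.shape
(2, 7)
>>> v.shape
(23, 23)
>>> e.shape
(2, 23, 7)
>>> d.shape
(2, 23, 7)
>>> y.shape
(23, 2)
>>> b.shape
(2, 23)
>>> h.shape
(7, 23)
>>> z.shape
(23,)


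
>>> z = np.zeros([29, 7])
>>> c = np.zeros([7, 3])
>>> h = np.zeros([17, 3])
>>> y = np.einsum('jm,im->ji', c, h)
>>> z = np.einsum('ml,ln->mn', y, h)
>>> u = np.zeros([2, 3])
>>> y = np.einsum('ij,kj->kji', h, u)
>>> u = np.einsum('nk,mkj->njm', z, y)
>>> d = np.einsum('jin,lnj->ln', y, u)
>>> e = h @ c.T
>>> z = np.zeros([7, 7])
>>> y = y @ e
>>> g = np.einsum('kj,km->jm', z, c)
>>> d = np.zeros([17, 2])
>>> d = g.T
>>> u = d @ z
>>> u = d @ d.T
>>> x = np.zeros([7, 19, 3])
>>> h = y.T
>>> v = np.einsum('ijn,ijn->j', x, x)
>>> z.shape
(7, 7)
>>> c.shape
(7, 3)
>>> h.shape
(7, 3, 2)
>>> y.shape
(2, 3, 7)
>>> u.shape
(3, 3)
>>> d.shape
(3, 7)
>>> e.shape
(17, 7)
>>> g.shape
(7, 3)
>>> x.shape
(7, 19, 3)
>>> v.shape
(19,)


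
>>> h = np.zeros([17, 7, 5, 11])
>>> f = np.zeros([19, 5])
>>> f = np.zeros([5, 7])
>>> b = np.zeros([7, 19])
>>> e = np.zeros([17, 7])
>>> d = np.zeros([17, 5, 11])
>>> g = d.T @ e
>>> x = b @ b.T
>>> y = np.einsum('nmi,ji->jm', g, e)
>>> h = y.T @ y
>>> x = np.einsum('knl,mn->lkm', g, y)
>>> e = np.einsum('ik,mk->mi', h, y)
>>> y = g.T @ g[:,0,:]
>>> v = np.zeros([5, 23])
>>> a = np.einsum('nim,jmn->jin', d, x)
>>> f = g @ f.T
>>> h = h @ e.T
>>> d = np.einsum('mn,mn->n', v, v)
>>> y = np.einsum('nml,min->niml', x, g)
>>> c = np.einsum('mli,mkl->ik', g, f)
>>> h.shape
(5, 17)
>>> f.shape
(11, 5, 5)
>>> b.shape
(7, 19)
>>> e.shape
(17, 5)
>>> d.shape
(23,)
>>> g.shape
(11, 5, 7)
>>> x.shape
(7, 11, 17)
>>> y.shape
(7, 5, 11, 17)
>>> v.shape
(5, 23)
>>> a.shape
(7, 5, 17)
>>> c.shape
(7, 5)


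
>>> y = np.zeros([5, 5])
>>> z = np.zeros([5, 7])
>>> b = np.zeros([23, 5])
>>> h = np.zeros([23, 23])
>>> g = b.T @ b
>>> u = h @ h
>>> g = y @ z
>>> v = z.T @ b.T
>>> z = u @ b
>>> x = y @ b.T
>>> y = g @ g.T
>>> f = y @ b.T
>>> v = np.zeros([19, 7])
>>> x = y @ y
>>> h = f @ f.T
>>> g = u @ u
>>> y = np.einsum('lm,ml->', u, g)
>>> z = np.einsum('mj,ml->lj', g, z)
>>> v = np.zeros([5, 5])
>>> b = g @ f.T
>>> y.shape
()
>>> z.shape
(5, 23)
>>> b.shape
(23, 5)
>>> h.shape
(5, 5)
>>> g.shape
(23, 23)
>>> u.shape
(23, 23)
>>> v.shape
(5, 5)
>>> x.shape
(5, 5)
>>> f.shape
(5, 23)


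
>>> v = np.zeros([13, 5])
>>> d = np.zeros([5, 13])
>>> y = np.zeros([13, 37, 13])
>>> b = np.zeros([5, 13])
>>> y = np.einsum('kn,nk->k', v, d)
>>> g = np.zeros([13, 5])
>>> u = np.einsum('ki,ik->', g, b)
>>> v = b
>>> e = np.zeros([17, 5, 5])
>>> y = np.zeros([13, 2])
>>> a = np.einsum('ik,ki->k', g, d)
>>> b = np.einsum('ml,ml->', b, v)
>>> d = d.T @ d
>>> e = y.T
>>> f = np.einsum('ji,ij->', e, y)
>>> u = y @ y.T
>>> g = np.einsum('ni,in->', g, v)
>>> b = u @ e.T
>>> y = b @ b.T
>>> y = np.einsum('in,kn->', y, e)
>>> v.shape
(5, 13)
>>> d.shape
(13, 13)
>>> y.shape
()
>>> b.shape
(13, 2)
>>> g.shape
()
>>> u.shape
(13, 13)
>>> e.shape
(2, 13)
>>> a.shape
(5,)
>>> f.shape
()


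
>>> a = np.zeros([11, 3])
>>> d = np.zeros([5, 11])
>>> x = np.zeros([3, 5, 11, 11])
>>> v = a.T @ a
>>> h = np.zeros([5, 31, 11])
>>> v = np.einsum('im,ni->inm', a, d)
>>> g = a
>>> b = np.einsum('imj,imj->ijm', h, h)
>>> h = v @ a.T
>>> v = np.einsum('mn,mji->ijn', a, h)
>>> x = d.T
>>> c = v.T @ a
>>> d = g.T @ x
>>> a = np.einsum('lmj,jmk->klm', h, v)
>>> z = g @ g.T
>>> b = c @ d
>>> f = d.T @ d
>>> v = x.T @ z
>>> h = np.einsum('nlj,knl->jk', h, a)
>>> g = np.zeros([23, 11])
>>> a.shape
(3, 11, 5)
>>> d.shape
(3, 5)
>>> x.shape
(11, 5)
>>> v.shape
(5, 11)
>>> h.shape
(11, 3)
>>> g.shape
(23, 11)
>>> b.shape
(3, 5, 5)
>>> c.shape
(3, 5, 3)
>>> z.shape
(11, 11)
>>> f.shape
(5, 5)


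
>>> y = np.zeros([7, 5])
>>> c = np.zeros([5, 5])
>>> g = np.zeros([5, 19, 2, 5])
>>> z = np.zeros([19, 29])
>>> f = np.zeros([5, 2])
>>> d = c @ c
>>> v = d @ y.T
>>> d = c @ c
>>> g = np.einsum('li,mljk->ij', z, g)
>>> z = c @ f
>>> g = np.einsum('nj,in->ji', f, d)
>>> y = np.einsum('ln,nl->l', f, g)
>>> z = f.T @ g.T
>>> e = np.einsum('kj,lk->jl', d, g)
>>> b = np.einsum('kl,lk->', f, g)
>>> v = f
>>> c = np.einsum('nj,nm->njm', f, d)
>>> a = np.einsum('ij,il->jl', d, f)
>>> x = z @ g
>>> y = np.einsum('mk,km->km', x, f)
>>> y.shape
(5, 2)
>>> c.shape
(5, 2, 5)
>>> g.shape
(2, 5)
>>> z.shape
(2, 2)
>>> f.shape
(5, 2)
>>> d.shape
(5, 5)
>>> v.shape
(5, 2)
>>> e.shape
(5, 2)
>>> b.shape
()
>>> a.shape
(5, 2)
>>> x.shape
(2, 5)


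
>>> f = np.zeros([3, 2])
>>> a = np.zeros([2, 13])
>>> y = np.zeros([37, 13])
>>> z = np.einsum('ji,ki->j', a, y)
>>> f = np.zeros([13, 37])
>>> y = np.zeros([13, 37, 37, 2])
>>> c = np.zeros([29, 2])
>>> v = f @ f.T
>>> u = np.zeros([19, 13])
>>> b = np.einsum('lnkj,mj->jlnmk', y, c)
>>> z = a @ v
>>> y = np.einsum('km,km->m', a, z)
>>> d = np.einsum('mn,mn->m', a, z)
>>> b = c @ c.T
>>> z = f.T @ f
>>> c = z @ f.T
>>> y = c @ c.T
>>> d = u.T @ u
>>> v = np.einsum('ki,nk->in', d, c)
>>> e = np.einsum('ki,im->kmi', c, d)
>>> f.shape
(13, 37)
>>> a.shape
(2, 13)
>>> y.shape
(37, 37)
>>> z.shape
(37, 37)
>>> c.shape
(37, 13)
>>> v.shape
(13, 37)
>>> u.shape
(19, 13)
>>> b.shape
(29, 29)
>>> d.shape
(13, 13)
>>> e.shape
(37, 13, 13)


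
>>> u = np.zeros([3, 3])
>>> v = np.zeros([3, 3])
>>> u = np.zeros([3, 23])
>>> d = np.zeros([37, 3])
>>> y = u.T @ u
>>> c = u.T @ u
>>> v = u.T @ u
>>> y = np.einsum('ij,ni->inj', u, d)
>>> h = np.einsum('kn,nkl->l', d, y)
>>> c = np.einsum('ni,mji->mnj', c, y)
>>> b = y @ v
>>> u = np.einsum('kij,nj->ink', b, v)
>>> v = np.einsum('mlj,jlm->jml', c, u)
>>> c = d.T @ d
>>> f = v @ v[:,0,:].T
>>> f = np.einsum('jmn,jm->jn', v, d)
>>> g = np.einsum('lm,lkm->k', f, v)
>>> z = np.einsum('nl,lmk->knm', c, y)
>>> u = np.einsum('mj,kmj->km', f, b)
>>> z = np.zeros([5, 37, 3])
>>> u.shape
(3, 37)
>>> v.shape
(37, 3, 23)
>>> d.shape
(37, 3)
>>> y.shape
(3, 37, 23)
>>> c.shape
(3, 3)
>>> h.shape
(23,)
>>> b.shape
(3, 37, 23)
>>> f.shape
(37, 23)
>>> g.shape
(3,)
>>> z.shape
(5, 37, 3)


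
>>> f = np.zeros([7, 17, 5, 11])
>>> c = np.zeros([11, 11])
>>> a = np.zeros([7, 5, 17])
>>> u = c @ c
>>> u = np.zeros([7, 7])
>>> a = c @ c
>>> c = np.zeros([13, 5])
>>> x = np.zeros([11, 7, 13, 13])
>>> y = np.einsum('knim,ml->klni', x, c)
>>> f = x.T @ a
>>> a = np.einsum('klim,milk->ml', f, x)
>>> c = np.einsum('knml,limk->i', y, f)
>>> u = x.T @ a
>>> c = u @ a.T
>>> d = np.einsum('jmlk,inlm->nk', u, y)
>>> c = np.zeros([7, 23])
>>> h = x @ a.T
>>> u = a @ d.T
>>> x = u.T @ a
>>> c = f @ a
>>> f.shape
(13, 13, 7, 11)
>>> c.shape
(13, 13, 7, 13)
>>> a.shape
(11, 13)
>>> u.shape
(11, 5)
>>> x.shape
(5, 13)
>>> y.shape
(11, 5, 7, 13)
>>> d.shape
(5, 13)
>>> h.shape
(11, 7, 13, 11)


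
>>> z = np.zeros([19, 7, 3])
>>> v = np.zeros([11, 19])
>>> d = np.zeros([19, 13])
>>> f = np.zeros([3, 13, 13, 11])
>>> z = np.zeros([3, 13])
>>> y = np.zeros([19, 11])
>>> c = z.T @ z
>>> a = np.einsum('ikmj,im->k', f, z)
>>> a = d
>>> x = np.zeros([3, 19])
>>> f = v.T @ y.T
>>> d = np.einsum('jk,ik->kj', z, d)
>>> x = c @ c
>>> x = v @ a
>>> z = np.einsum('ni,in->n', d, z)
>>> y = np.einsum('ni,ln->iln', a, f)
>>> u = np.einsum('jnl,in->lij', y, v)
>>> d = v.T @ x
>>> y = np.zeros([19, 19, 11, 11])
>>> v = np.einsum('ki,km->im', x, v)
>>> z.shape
(13,)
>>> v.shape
(13, 19)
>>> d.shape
(19, 13)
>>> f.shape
(19, 19)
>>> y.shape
(19, 19, 11, 11)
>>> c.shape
(13, 13)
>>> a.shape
(19, 13)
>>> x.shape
(11, 13)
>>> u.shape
(19, 11, 13)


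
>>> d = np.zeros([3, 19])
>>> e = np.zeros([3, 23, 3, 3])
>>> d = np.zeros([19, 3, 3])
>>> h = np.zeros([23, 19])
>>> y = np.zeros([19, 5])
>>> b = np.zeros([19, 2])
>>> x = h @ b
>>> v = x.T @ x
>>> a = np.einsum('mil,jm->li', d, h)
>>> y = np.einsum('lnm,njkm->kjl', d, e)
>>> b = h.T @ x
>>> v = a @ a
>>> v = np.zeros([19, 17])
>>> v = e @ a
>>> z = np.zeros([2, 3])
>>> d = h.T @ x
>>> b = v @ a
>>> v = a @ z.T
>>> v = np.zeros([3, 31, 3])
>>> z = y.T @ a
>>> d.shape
(19, 2)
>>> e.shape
(3, 23, 3, 3)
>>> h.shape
(23, 19)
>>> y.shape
(3, 23, 19)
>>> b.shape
(3, 23, 3, 3)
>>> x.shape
(23, 2)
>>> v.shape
(3, 31, 3)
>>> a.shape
(3, 3)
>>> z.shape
(19, 23, 3)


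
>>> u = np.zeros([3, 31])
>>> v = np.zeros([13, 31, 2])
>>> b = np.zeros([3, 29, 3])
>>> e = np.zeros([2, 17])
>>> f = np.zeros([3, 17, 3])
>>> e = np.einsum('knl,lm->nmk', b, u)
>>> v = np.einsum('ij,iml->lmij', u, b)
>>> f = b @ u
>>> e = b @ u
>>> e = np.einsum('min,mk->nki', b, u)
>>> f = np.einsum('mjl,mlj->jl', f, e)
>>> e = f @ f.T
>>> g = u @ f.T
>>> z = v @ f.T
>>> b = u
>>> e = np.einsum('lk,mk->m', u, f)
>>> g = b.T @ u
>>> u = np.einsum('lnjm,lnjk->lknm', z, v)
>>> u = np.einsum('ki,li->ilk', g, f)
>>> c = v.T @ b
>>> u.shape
(31, 29, 31)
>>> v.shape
(3, 29, 3, 31)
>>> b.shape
(3, 31)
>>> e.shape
(29,)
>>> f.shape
(29, 31)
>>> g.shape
(31, 31)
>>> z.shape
(3, 29, 3, 29)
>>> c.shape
(31, 3, 29, 31)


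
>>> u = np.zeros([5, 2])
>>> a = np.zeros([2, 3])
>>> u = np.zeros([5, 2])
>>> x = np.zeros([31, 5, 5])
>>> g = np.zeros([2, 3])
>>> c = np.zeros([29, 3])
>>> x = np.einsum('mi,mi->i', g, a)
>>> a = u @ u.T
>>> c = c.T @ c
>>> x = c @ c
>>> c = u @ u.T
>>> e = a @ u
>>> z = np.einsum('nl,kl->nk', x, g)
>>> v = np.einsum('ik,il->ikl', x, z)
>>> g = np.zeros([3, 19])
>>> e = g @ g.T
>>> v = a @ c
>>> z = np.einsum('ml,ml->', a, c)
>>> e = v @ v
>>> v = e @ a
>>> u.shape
(5, 2)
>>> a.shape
(5, 5)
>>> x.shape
(3, 3)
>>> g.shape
(3, 19)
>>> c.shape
(5, 5)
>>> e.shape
(5, 5)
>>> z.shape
()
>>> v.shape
(5, 5)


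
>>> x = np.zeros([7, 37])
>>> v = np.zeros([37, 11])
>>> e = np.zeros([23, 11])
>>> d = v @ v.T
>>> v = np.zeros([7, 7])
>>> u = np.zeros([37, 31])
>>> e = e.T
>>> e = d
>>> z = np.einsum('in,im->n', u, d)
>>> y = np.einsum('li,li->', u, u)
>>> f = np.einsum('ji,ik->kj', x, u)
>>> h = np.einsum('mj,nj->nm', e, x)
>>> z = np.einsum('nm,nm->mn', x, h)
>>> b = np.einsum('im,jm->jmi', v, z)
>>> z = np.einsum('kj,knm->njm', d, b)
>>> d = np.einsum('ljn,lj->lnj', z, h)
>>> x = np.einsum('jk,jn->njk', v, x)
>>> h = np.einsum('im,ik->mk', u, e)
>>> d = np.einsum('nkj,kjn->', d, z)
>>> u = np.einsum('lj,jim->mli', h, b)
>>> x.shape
(37, 7, 7)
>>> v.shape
(7, 7)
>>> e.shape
(37, 37)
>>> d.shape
()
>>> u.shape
(7, 31, 7)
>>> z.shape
(7, 37, 7)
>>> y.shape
()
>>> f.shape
(31, 7)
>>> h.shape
(31, 37)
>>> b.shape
(37, 7, 7)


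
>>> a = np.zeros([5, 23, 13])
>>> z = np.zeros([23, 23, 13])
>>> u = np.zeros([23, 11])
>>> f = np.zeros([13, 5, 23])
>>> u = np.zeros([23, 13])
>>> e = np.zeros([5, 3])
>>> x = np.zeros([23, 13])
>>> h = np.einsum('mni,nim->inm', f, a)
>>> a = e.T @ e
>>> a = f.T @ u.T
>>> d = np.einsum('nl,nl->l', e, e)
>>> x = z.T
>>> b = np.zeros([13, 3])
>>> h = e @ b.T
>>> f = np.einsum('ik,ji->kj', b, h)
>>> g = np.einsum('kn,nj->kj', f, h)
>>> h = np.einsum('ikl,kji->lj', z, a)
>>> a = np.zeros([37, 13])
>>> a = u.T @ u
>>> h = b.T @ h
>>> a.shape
(13, 13)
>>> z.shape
(23, 23, 13)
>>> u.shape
(23, 13)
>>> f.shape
(3, 5)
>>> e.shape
(5, 3)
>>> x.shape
(13, 23, 23)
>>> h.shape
(3, 5)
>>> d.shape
(3,)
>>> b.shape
(13, 3)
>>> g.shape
(3, 13)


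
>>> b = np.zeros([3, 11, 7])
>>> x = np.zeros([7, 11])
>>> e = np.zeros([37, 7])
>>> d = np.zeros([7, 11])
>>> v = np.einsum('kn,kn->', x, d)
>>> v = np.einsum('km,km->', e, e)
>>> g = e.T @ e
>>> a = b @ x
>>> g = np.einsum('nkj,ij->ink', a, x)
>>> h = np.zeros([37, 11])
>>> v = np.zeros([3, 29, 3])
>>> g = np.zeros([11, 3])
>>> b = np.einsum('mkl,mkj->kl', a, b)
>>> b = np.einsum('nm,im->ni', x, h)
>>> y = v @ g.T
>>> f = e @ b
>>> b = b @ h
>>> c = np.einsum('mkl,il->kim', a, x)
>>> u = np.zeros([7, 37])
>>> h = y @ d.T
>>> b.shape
(7, 11)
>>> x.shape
(7, 11)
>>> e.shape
(37, 7)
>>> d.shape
(7, 11)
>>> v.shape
(3, 29, 3)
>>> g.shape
(11, 3)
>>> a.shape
(3, 11, 11)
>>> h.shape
(3, 29, 7)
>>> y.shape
(3, 29, 11)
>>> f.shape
(37, 37)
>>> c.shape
(11, 7, 3)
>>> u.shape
(7, 37)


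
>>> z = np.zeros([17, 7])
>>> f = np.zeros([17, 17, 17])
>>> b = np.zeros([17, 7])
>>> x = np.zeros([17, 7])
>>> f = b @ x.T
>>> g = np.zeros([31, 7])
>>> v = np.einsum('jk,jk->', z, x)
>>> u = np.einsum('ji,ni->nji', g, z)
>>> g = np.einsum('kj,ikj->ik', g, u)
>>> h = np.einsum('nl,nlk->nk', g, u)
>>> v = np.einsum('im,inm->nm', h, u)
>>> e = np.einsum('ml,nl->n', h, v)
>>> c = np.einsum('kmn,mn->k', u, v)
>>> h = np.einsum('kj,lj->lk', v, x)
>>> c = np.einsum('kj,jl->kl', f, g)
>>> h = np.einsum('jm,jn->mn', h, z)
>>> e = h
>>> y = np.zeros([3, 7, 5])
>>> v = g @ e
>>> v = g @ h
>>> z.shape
(17, 7)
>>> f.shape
(17, 17)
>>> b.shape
(17, 7)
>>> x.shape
(17, 7)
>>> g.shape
(17, 31)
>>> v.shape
(17, 7)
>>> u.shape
(17, 31, 7)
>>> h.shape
(31, 7)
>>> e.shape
(31, 7)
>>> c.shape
(17, 31)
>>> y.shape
(3, 7, 5)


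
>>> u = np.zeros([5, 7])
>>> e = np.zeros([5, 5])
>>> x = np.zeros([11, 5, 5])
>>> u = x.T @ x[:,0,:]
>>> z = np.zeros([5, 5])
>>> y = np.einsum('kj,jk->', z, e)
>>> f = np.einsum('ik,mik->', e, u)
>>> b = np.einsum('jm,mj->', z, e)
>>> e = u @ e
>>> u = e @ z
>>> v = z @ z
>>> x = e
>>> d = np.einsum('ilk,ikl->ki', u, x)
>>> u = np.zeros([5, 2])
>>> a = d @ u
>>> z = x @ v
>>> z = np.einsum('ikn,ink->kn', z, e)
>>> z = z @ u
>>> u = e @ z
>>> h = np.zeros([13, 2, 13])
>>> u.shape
(5, 5, 2)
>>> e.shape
(5, 5, 5)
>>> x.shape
(5, 5, 5)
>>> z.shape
(5, 2)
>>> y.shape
()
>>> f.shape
()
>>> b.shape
()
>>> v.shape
(5, 5)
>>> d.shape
(5, 5)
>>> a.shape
(5, 2)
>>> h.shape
(13, 2, 13)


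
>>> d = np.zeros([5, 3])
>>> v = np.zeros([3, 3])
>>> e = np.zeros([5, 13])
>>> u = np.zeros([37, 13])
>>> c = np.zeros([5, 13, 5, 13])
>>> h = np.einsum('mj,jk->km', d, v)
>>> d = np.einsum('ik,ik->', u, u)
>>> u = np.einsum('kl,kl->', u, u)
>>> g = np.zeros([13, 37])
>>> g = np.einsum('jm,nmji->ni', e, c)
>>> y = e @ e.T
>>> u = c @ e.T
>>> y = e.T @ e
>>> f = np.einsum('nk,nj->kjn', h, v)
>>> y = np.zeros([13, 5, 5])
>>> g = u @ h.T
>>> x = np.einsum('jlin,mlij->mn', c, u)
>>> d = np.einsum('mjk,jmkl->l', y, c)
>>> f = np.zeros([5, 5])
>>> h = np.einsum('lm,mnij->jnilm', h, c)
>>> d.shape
(13,)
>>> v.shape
(3, 3)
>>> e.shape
(5, 13)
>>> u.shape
(5, 13, 5, 5)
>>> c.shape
(5, 13, 5, 13)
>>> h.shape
(13, 13, 5, 3, 5)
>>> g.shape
(5, 13, 5, 3)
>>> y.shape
(13, 5, 5)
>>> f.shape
(5, 5)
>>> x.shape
(5, 13)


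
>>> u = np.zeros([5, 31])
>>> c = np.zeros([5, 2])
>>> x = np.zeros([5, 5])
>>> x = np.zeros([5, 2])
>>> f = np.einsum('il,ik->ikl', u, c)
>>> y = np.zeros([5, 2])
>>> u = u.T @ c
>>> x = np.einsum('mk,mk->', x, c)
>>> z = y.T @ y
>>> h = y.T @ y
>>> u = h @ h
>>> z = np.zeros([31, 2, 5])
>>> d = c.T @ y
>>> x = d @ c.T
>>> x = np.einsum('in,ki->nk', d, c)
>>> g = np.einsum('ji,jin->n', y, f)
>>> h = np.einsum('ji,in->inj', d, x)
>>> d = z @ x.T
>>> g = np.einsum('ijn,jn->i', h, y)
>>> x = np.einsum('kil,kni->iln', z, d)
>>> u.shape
(2, 2)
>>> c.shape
(5, 2)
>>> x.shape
(2, 5, 2)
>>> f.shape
(5, 2, 31)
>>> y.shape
(5, 2)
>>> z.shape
(31, 2, 5)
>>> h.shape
(2, 5, 2)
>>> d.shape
(31, 2, 2)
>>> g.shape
(2,)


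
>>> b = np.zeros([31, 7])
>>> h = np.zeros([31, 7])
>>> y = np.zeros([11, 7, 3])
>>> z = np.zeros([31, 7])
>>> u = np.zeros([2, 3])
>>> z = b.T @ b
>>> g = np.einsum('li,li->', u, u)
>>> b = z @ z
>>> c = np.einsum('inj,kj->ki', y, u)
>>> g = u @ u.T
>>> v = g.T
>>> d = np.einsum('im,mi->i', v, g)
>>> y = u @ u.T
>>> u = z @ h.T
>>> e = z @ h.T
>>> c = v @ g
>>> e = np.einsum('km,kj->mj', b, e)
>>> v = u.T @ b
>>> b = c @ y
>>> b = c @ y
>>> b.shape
(2, 2)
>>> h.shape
(31, 7)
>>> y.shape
(2, 2)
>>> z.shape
(7, 7)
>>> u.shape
(7, 31)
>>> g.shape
(2, 2)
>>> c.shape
(2, 2)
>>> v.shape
(31, 7)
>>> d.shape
(2,)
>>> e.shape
(7, 31)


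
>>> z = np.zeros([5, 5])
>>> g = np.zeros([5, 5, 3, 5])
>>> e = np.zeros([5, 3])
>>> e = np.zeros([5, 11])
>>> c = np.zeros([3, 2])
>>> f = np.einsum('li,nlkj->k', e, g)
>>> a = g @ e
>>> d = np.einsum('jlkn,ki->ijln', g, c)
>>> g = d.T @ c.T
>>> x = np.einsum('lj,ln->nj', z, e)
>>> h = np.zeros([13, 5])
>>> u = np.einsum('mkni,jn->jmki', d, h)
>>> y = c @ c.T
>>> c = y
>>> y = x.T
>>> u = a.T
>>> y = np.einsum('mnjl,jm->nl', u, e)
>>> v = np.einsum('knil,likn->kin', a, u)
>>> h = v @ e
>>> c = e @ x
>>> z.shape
(5, 5)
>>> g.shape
(5, 5, 5, 3)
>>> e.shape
(5, 11)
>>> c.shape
(5, 5)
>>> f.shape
(3,)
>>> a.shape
(5, 5, 3, 11)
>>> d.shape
(2, 5, 5, 5)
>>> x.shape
(11, 5)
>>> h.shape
(5, 3, 11)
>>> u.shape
(11, 3, 5, 5)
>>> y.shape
(3, 5)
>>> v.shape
(5, 3, 5)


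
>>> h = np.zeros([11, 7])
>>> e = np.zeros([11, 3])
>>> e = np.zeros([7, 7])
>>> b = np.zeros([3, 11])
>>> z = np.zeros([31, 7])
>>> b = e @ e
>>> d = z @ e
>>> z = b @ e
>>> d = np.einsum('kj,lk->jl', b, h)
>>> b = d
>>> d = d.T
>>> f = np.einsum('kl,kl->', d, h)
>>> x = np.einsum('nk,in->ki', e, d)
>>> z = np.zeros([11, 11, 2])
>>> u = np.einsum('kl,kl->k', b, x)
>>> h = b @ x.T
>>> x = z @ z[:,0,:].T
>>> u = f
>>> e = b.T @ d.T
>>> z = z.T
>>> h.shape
(7, 7)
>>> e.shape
(11, 11)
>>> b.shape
(7, 11)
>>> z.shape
(2, 11, 11)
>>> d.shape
(11, 7)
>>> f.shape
()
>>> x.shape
(11, 11, 11)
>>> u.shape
()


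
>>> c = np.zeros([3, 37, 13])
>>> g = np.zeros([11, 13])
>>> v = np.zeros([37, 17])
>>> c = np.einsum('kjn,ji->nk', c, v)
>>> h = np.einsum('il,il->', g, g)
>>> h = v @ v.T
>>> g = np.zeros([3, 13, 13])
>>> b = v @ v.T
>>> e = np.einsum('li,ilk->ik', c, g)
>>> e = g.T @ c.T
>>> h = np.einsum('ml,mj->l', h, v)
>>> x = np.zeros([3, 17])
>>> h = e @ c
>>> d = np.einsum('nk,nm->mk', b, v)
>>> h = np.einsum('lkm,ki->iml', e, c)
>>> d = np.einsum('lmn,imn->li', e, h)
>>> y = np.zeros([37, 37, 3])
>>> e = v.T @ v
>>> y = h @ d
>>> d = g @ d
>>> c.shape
(13, 3)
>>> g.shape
(3, 13, 13)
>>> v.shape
(37, 17)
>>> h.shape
(3, 13, 13)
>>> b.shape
(37, 37)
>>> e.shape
(17, 17)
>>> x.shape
(3, 17)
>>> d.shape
(3, 13, 3)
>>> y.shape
(3, 13, 3)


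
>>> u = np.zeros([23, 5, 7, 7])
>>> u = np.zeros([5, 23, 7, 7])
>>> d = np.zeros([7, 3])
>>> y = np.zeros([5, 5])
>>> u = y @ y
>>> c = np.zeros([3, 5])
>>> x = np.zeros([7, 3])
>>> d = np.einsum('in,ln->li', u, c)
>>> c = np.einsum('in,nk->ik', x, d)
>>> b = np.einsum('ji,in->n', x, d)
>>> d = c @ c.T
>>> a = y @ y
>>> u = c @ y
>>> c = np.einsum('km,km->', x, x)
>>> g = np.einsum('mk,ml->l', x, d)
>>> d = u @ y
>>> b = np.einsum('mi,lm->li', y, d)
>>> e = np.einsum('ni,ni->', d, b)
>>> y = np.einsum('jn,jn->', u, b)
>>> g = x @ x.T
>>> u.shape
(7, 5)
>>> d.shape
(7, 5)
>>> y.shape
()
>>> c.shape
()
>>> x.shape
(7, 3)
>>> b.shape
(7, 5)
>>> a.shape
(5, 5)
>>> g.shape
(7, 7)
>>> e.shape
()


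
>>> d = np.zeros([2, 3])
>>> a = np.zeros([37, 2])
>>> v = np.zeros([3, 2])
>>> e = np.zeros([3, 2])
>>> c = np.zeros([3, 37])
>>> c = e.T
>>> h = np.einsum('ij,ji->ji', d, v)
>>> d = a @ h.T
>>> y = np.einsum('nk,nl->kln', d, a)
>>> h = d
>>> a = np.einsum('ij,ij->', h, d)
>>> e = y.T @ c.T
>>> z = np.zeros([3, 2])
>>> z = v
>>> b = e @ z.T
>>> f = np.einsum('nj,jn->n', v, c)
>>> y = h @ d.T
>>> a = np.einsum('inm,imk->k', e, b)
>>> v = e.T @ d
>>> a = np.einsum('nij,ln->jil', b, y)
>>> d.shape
(37, 3)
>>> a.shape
(3, 2, 37)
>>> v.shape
(2, 2, 3)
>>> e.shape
(37, 2, 2)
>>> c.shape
(2, 3)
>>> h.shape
(37, 3)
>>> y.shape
(37, 37)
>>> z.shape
(3, 2)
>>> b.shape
(37, 2, 3)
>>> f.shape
(3,)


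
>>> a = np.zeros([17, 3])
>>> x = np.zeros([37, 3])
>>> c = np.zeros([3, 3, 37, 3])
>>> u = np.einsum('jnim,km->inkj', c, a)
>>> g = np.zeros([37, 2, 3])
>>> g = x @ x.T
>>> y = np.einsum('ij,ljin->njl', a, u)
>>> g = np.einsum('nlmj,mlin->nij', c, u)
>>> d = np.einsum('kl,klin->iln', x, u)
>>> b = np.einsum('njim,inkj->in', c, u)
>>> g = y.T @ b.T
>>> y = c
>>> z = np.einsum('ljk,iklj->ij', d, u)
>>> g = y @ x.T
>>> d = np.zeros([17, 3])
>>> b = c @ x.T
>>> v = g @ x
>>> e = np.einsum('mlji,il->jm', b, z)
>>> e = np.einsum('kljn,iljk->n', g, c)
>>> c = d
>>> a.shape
(17, 3)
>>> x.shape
(37, 3)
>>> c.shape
(17, 3)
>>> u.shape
(37, 3, 17, 3)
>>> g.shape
(3, 3, 37, 37)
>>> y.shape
(3, 3, 37, 3)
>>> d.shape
(17, 3)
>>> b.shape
(3, 3, 37, 37)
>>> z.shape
(37, 3)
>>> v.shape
(3, 3, 37, 3)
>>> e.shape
(37,)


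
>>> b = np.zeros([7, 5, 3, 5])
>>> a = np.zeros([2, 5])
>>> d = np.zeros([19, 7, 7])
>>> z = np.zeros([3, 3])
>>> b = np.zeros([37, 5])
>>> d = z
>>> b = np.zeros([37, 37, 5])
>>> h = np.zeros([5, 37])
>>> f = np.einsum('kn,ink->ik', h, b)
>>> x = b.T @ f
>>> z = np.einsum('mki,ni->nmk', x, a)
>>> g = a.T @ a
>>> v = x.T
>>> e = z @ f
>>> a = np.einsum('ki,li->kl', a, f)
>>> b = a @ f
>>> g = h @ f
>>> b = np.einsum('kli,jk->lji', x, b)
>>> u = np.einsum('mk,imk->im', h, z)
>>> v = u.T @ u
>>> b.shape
(37, 2, 5)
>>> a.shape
(2, 37)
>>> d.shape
(3, 3)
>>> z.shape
(2, 5, 37)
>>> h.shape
(5, 37)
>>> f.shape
(37, 5)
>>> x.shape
(5, 37, 5)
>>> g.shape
(5, 5)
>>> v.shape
(5, 5)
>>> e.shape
(2, 5, 5)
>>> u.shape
(2, 5)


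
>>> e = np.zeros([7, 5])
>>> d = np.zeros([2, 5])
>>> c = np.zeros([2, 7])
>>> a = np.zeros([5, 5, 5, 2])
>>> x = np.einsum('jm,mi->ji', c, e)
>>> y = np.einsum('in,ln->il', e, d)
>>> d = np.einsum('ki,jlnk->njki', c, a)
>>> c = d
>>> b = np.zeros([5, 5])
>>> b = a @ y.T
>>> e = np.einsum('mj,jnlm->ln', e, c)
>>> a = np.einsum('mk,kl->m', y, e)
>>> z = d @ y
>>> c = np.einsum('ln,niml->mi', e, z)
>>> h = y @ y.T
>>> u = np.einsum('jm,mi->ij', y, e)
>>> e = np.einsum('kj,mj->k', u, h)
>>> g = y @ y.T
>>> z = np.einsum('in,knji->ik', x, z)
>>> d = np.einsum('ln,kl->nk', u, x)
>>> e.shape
(5,)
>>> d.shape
(7, 2)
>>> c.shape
(2, 5)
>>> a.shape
(7,)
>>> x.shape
(2, 5)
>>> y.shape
(7, 2)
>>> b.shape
(5, 5, 5, 7)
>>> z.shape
(2, 5)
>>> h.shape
(7, 7)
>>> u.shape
(5, 7)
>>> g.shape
(7, 7)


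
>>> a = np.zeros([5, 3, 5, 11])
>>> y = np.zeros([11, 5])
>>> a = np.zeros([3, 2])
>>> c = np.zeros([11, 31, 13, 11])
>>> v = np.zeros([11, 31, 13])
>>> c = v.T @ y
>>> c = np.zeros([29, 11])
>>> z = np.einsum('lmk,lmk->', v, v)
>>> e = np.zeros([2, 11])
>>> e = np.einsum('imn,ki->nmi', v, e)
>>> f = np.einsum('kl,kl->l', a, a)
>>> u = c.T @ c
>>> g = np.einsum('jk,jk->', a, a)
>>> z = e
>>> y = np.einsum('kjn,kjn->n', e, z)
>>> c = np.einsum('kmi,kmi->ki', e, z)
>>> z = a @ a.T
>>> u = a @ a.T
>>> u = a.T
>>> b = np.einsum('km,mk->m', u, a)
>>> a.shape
(3, 2)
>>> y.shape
(11,)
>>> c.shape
(13, 11)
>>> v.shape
(11, 31, 13)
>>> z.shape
(3, 3)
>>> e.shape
(13, 31, 11)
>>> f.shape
(2,)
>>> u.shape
(2, 3)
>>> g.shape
()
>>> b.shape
(3,)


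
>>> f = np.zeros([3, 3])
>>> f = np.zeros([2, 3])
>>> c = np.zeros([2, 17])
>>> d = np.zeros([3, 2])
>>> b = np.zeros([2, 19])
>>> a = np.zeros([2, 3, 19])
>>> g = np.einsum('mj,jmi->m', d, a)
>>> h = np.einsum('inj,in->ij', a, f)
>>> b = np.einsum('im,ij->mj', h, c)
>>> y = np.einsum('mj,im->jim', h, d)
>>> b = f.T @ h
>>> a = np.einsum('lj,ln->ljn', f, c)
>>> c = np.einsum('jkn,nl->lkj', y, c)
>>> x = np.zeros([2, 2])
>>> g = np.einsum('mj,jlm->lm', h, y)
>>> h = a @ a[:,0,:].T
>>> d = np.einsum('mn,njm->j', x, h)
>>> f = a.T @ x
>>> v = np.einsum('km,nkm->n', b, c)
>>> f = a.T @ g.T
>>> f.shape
(17, 3, 3)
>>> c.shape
(17, 3, 19)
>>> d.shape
(3,)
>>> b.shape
(3, 19)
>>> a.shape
(2, 3, 17)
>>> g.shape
(3, 2)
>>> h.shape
(2, 3, 2)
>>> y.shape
(19, 3, 2)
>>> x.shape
(2, 2)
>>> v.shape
(17,)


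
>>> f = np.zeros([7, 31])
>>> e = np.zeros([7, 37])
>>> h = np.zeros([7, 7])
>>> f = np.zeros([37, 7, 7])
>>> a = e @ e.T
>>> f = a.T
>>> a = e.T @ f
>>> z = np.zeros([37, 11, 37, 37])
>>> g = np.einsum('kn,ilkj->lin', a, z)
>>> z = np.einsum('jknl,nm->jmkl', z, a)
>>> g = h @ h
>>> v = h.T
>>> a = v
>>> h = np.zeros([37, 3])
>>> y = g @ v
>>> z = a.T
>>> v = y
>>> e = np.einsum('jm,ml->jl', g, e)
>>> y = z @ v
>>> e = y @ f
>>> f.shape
(7, 7)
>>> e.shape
(7, 7)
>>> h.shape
(37, 3)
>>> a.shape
(7, 7)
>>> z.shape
(7, 7)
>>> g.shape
(7, 7)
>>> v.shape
(7, 7)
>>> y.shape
(7, 7)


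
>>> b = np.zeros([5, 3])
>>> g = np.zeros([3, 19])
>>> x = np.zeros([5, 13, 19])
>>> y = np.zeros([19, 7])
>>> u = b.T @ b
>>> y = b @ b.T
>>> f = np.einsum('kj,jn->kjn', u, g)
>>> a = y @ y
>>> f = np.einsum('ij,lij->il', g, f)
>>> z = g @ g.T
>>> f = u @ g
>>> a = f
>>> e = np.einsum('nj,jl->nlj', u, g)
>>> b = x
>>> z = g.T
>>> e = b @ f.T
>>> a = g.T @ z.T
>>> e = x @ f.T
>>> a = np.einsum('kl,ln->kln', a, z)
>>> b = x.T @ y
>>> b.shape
(19, 13, 5)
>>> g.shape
(3, 19)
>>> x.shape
(5, 13, 19)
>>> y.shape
(5, 5)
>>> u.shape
(3, 3)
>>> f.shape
(3, 19)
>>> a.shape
(19, 19, 3)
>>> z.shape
(19, 3)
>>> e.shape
(5, 13, 3)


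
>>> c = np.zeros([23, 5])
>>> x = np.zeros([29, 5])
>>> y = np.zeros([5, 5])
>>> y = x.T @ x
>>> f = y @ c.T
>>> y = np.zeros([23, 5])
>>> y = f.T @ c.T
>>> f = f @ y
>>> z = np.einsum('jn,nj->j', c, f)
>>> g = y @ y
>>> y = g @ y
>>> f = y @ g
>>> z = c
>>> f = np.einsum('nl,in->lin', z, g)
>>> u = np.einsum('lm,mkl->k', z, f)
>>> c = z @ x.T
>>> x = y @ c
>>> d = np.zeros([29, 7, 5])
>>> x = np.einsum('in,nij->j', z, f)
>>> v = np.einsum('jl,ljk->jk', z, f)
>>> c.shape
(23, 29)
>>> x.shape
(23,)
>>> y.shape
(23, 23)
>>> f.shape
(5, 23, 23)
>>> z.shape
(23, 5)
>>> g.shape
(23, 23)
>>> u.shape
(23,)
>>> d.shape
(29, 7, 5)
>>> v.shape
(23, 23)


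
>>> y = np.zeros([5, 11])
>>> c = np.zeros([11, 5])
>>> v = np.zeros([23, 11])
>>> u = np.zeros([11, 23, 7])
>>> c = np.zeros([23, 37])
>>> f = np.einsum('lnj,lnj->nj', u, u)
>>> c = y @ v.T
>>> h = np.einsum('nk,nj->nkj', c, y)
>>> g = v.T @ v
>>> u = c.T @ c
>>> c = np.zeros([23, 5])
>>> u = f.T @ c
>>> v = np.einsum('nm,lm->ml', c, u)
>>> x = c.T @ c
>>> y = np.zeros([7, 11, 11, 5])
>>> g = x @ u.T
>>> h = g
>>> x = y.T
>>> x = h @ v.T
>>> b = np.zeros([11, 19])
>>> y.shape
(7, 11, 11, 5)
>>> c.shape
(23, 5)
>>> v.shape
(5, 7)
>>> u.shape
(7, 5)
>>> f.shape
(23, 7)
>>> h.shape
(5, 7)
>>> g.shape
(5, 7)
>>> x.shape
(5, 5)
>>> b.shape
(11, 19)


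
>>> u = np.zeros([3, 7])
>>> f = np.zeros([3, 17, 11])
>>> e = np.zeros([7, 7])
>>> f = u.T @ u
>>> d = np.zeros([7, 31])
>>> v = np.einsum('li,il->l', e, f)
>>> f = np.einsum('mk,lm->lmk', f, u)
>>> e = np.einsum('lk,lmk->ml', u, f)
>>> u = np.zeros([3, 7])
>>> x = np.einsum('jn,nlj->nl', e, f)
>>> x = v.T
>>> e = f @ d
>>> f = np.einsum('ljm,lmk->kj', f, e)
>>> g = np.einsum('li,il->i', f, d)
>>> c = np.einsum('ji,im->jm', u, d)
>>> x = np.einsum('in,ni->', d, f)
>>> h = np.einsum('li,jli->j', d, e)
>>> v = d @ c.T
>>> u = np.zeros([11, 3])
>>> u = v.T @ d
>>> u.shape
(3, 31)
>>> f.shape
(31, 7)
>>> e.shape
(3, 7, 31)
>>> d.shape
(7, 31)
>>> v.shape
(7, 3)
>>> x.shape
()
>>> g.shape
(7,)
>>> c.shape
(3, 31)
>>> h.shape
(3,)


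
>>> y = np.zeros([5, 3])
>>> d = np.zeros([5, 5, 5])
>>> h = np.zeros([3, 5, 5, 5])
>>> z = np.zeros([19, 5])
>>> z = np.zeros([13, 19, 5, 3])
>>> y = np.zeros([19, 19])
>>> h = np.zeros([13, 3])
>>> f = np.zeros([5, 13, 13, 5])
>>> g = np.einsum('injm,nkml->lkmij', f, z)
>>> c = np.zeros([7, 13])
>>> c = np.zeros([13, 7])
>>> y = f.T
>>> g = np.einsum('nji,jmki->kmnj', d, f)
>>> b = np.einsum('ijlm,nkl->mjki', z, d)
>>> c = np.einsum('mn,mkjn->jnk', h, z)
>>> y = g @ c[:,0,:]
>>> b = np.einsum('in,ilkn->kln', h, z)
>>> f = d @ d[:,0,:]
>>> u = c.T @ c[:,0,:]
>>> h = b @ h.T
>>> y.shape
(13, 13, 5, 19)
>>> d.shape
(5, 5, 5)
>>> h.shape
(5, 19, 13)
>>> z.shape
(13, 19, 5, 3)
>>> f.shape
(5, 5, 5)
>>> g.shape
(13, 13, 5, 5)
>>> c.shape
(5, 3, 19)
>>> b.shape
(5, 19, 3)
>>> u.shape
(19, 3, 19)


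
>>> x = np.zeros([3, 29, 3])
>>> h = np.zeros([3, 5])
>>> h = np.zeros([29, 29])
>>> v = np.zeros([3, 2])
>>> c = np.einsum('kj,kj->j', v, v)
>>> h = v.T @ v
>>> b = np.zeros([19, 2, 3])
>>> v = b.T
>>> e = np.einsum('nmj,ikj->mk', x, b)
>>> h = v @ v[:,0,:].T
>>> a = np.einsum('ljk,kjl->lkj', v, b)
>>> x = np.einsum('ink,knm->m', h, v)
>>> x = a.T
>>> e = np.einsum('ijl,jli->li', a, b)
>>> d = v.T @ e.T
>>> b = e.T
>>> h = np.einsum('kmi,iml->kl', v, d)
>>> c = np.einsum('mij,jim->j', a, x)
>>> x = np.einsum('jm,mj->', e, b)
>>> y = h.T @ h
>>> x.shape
()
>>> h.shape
(3, 2)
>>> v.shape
(3, 2, 19)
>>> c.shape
(2,)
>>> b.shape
(3, 2)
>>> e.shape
(2, 3)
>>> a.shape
(3, 19, 2)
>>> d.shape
(19, 2, 2)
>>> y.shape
(2, 2)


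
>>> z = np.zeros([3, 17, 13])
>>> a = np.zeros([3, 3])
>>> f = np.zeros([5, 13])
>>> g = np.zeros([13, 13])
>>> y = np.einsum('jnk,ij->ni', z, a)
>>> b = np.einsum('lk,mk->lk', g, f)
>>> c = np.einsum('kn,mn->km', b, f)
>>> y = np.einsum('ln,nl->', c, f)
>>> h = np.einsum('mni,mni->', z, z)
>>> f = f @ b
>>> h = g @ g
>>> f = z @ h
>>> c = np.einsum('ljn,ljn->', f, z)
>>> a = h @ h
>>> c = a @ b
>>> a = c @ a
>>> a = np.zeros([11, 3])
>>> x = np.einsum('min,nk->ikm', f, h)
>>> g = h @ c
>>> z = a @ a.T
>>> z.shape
(11, 11)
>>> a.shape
(11, 3)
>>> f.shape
(3, 17, 13)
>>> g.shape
(13, 13)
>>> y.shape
()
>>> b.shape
(13, 13)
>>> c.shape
(13, 13)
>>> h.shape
(13, 13)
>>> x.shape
(17, 13, 3)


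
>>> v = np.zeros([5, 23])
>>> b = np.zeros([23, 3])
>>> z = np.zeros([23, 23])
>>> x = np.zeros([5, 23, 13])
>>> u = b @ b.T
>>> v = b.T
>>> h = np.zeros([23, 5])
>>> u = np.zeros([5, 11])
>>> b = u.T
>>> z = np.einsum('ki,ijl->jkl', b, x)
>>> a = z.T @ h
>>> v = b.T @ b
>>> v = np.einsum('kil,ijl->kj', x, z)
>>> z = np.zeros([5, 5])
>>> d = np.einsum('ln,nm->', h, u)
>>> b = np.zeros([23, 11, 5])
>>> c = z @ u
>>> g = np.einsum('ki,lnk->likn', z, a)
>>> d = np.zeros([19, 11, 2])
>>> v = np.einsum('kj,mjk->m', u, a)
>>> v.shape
(13,)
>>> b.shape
(23, 11, 5)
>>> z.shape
(5, 5)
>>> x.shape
(5, 23, 13)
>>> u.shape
(5, 11)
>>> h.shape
(23, 5)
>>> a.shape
(13, 11, 5)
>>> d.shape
(19, 11, 2)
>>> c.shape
(5, 11)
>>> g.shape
(13, 5, 5, 11)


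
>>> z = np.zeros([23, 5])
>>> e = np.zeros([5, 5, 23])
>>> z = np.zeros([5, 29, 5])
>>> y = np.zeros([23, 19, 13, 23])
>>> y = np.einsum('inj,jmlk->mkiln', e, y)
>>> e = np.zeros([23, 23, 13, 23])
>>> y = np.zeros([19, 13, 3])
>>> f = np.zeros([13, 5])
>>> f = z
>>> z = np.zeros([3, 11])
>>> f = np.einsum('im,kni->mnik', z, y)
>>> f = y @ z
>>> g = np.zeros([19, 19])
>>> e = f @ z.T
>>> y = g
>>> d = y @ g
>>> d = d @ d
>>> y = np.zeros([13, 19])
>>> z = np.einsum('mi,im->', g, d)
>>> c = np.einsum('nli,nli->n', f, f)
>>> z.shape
()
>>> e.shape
(19, 13, 3)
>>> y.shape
(13, 19)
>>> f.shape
(19, 13, 11)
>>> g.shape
(19, 19)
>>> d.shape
(19, 19)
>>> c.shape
(19,)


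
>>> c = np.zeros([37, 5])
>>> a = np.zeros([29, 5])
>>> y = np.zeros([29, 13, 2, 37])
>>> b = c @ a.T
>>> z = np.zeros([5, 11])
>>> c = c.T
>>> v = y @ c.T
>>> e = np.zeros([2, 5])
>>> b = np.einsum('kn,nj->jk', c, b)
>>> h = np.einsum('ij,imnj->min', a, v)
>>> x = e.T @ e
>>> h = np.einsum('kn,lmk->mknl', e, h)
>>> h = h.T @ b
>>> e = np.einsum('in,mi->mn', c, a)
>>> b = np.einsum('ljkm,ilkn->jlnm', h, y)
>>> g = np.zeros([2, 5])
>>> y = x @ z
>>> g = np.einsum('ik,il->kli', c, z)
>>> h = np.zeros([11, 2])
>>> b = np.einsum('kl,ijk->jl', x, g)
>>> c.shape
(5, 37)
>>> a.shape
(29, 5)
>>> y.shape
(5, 11)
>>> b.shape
(11, 5)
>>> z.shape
(5, 11)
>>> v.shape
(29, 13, 2, 5)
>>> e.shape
(29, 37)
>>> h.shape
(11, 2)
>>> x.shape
(5, 5)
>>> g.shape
(37, 11, 5)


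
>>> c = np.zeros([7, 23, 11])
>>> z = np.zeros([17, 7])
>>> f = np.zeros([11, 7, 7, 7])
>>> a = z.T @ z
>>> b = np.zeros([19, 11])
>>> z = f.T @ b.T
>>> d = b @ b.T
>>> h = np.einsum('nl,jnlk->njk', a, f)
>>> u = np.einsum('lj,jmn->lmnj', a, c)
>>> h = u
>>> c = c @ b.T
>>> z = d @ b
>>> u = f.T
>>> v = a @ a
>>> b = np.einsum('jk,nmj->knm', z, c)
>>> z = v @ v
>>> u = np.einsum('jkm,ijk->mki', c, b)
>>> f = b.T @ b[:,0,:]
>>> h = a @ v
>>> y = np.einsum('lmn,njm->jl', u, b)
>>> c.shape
(7, 23, 19)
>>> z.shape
(7, 7)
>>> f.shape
(23, 7, 23)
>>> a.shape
(7, 7)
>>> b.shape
(11, 7, 23)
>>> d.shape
(19, 19)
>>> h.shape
(7, 7)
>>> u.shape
(19, 23, 11)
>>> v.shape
(7, 7)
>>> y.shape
(7, 19)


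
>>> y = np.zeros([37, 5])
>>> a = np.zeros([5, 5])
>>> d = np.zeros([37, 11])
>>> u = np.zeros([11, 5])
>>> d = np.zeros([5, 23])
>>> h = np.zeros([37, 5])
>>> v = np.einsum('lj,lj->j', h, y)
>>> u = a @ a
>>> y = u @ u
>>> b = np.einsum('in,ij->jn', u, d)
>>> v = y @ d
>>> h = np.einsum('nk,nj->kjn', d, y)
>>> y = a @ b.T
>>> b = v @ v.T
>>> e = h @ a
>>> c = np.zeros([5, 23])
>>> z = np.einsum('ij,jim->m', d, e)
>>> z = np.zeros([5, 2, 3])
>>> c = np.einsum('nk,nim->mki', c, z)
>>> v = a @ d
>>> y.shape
(5, 23)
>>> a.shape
(5, 5)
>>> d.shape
(5, 23)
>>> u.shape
(5, 5)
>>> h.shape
(23, 5, 5)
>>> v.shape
(5, 23)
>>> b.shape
(5, 5)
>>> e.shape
(23, 5, 5)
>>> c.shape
(3, 23, 2)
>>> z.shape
(5, 2, 3)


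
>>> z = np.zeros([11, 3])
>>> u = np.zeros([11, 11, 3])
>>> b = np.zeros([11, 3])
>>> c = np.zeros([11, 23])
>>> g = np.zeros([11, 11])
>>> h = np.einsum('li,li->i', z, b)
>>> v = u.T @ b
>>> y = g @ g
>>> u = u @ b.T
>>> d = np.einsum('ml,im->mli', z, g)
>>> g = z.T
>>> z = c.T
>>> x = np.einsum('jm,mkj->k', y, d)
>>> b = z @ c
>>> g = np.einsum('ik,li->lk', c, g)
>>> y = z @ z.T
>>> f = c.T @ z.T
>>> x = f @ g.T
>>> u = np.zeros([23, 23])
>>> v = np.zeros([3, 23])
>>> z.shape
(23, 11)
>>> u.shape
(23, 23)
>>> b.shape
(23, 23)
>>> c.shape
(11, 23)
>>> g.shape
(3, 23)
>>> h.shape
(3,)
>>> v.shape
(3, 23)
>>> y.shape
(23, 23)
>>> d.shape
(11, 3, 11)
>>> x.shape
(23, 3)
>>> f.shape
(23, 23)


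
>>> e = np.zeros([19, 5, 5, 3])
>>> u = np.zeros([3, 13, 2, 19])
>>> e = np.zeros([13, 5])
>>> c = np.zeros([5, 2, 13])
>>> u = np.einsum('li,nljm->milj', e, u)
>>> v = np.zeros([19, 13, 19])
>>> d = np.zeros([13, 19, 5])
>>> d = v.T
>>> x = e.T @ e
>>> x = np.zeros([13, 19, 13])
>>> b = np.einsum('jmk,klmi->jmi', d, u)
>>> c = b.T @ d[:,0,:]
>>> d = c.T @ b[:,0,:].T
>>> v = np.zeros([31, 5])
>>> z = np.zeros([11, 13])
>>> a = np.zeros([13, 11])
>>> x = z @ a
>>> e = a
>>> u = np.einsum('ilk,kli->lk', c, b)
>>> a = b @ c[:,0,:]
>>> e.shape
(13, 11)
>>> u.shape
(13, 19)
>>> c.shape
(2, 13, 19)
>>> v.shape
(31, 5)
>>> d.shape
(19, 13, 19)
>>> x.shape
(11, 11)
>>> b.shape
(19, 13, 2)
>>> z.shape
(11, 13)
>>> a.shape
(19, 13, 19)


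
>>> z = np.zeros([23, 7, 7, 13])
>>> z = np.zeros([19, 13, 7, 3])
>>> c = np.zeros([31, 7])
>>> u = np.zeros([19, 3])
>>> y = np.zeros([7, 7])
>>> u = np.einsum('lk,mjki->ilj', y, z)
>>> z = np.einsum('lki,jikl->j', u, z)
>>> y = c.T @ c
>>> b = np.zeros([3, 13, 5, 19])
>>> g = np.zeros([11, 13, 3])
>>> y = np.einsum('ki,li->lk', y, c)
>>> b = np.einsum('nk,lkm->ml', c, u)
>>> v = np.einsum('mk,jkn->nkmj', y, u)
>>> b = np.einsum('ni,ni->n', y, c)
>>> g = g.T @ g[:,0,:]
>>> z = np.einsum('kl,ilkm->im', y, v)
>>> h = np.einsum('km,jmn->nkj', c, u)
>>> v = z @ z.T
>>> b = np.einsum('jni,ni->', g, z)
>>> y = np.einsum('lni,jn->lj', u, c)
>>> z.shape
(13, 3)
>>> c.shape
(31, 7)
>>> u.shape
(3, 7, 13)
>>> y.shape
(3, 31)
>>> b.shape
()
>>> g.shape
(3, 13, 3)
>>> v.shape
(13, 13)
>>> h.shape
(13, 31, 3)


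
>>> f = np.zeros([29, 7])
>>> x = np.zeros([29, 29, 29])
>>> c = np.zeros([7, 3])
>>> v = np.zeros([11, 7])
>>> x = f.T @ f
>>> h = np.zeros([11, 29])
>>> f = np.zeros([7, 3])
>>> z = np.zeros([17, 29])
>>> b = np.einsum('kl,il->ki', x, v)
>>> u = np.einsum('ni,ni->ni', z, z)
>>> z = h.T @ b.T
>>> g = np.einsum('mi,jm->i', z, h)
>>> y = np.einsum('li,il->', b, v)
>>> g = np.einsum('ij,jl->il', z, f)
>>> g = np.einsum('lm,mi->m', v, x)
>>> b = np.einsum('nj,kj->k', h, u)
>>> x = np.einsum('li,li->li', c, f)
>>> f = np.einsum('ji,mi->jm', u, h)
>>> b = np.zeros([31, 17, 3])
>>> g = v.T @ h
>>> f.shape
(17, 11)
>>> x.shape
(7, 3)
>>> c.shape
(7, 3)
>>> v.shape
(11, 7)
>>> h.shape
(11, 29)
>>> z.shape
(29, 7)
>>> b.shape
(31, 17, 3)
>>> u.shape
(17, 29)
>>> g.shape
(7, 29)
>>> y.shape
()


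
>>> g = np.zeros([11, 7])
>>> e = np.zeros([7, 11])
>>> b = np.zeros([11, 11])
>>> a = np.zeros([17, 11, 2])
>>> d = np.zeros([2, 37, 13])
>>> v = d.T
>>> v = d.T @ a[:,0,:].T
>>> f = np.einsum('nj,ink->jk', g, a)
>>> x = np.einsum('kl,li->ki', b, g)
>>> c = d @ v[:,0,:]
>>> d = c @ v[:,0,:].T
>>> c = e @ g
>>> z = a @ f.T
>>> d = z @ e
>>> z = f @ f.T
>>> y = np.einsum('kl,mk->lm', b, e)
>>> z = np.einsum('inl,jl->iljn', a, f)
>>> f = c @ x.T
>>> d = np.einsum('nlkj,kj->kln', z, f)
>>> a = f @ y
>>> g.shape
(11, 7)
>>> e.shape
(7, 11)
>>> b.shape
(11, 11)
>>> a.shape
(7, 7)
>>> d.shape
(7, 2, 17)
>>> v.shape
(13, 37, 17)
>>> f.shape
(7, 11)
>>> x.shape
(11, 7)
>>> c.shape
(7, 7)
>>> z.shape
(17, 2, 7, 11)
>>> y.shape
(11, 7)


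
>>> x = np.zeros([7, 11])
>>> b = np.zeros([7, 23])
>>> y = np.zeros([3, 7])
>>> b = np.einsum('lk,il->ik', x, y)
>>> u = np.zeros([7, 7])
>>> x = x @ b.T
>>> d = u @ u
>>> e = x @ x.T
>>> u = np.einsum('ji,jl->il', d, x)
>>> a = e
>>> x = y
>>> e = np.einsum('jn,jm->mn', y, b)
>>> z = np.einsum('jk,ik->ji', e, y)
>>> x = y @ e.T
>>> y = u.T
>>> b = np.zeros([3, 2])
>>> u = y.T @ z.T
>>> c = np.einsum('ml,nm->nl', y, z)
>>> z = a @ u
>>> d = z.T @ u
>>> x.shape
(3, 11)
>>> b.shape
(3, 2)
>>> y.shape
(3, 7)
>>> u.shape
(7, 11)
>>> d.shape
(11, 11)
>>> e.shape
(11, 7)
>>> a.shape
(7, 7)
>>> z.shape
(7, 11)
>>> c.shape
(11, 7)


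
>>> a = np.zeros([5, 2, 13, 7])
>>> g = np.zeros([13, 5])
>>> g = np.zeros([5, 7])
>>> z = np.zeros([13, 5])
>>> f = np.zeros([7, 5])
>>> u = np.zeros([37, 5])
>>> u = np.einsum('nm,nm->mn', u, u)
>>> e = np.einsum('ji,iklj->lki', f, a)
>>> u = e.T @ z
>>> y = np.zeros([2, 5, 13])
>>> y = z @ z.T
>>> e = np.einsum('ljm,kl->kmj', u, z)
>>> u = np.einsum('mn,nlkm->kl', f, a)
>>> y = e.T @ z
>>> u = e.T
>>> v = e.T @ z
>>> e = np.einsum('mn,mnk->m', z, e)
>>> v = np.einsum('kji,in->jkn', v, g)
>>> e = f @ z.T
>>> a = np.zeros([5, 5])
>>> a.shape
(5, 5)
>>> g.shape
(5, 7)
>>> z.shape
(13, 5)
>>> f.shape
(7, 5)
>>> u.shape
(2, 5, 13)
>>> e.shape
(7, 13)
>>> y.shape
(2, 5, 5)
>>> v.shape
(5, 2, 7)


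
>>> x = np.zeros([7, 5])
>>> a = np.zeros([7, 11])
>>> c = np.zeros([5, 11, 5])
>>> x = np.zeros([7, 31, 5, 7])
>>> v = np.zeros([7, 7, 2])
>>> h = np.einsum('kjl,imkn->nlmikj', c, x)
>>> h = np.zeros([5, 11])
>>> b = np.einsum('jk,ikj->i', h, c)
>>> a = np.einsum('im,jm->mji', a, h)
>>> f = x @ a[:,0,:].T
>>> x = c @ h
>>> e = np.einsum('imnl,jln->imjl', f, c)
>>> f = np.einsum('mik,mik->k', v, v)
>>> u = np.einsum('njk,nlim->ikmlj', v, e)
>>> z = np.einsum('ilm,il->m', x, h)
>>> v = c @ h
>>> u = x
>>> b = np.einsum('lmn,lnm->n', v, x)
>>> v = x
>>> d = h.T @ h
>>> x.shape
(5, 11, 11)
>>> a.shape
(11, 5, 7)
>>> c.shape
(5, 11, 5)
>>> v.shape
(5, 11, 11)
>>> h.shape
(5, 11)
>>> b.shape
(11,)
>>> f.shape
(2,)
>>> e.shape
(7, 31, 5, 11)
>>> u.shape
(5, 11, 11)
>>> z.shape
(11,)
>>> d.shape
(11, 11)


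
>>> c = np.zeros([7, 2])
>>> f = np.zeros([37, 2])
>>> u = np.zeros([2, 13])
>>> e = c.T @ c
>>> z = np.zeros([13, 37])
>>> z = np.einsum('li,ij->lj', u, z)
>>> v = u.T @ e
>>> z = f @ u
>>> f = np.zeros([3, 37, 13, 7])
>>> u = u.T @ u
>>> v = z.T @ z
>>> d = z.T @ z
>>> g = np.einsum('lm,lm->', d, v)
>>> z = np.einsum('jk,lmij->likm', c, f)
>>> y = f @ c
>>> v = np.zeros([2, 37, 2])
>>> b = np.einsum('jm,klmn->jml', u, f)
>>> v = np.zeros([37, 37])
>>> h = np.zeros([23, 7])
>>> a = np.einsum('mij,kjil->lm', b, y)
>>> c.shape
(7, 2)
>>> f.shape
(3, 37, 13, 7)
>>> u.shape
(13, 13)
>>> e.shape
(2, 2)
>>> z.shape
(3, 13, 2, 37)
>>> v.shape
(37, 37)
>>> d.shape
(13, 13)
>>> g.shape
()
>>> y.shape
(3, 37, 13, 2)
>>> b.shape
(13, 13, 37)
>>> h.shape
(23, 7)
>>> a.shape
(2, 13)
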